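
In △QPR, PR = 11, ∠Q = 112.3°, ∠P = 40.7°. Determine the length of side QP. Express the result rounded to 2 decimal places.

5.40

The third angle is ∠R = 180° − ∠Q − ∠P = 27.00°.
Law of sines: QP = PR·sin R/sin Q ≈ 5.3976.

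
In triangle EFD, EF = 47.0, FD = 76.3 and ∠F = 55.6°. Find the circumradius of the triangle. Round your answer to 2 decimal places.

By the law of cosines, DE² = EF² + FD² − 2·EF·FD·cos F = 3978.6, so DE ≈ 63.076.
Area = ½·EF·FD·sin F ≈ 1479.5.
Circumradius = DE/(2 sin F) ≈ 38.223.

38.22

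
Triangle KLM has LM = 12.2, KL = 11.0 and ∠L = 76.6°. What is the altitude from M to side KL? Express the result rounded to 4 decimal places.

By the law of cosines, MK² = KL² + LM² − 2·KL·LM·cos L = 207.64, so MK ≈ 14.41.
Area = ½·KL·LM·sin L ≈ 65.273.
The altitude from M has length 2·area/KL ≈ 11.868.

h_M ≈ 11.8679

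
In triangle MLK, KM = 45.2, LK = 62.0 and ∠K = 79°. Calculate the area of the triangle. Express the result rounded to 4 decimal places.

area ≈ 1375.4560

Area = ½·LK·KM·sin K ≈ 1375.5.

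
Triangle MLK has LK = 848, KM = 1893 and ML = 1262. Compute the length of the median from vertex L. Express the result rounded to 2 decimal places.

Median from L: ½√(2·ML² + 2·LK² − KM²) ≈ 509.91.

509.91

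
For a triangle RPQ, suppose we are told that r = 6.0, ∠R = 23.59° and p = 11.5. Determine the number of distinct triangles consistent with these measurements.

2

p·sin R = 11.5·sin(23.59°) ≈ 4.602.
Since p sin R < r < p (4.602 < 6.0 < 11.5), two triangles exist.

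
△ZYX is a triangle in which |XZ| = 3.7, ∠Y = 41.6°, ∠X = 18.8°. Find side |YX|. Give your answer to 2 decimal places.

4.85

The third angle is ∠Z = 180° − ∠Y − ∠X = 119.60°.
Law of sines: |YX| = |XZ|·sin Z/sin Y ≈ 4.8456.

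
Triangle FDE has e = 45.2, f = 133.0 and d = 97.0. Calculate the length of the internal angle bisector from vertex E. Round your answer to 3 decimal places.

By the law of cosines, cos E = (f² + d² − e²) / (2·f·d) ≈ 0.97105, so ∠E ≈ 13.82°.
The bisector from E has length 2·f·d·cos(∠E/2)/(f+d) ≈ 111.37.

t_E ≈ 111.368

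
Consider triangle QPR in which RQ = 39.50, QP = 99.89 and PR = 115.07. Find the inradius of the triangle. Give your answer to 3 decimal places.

15.141

Semiperimeter s = (115.07 + 39.5 + 99.89)/2 = 127.23.
Heron's formula: area = √(127.23·12.16·87.73·27.34) ≈ 1926.3.
Inradius = area/s = 1926.3/127.23 ≈ 15.141.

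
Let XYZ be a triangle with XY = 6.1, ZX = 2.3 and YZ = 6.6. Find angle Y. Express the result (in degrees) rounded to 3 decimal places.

By the law of cosines, cos Y = (XY² + YZ² − ZX²) / (2·XY·YZ) ≈ 0.93741, so ∠Y ≈ 20.38°.

∠Y ≈ 20.379°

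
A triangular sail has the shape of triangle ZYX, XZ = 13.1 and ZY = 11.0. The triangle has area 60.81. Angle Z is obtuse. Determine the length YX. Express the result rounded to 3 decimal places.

From area = ½·XZ·ZY·sin Z, we get sin Z = 2·area/(XZ·ZY) ≈ 0.84400.
Taking the obtuse solution, ∠Z ≈ 122.44°.
Law of cosines then gives YX ≈ 21.147.

21.147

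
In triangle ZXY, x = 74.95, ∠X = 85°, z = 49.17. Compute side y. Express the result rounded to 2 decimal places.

61.01

Law of sines: sin Z = z·sin X/x ≈ 0.65354.
Since x ≥ z, only the acute value applies: ∠Z ≈ 40.81°.
Then ∠Y = 180° − ∠X − ∠Z ≈ 54.19°.
Law of sines gives y = x·sin Y/sin X ≈ 61.014.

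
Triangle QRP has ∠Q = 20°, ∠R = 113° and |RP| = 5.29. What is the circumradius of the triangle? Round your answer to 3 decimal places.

The third angle is ∠P = 180° − ∠Q − ∠R = 47.00°.
Law of sines: |PQ| = |RP|·sin R/sin Q ≈ 14.237.
Law of sines: |QR| = |RP|·sin P/sin Q ≈ 11.312.
Circumradius = |RP|/(2 sin Q) ≈ 7.7335.

7.733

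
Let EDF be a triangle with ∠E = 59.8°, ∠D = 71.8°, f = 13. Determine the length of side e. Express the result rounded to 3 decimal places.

The third angle is ∠F = 180° − ∠E − ∠D = 48.40°.
Law of sines: e = f·sin E/sin F ≈ 15.025.

15.025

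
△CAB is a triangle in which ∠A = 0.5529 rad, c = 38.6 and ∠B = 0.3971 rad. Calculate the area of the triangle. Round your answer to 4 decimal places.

186.0146

The third angle is ∠C = π − ∠A − ∠B = 2.1916 rad.
Law of sines: a = c·sin A/sin C ≈ 24.921.
Law of sines: b = c·sin B/sin C ≈ 18.353.
Area = ½·c·a·sin B ≈ 186.01.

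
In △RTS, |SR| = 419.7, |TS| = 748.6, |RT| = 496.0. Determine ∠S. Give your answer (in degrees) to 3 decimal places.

38.681

By the law of cosines, cos S = (|TS|² + |SR|² − |RT|²) / (2·|TS|·|SR|) ≈ 0.78064, so ∠S ≈ 38.68°.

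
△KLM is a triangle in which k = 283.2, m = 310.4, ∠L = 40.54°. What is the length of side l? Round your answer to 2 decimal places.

207.23

By the law of cosines, l² = m² + k² − 2·m·k·cos L = 42943, so l ≈ 207.23.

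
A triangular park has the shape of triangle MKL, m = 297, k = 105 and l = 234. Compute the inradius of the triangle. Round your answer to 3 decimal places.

Semiperimeter s = (297 + 105 + 234)/2 = 318.
Heron's formula: area = √(318·21·213·84) ≈ 10931.
Inradius = area/s = 10931/318 ≈ 34.374.

34.374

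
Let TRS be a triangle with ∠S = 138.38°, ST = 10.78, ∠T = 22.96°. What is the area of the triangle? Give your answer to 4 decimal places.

area ≈ 47.0519

The third angle is ∠R = 180° − ∠S − ∠T = 18.66°.
Law of sines: RS = ST·sin T/sin R ≈ 13.143.
Law of sines: TR = ST·sin S/sin R ≈ 22.378.
Area = ½·ST·RS·sin S ≈ 47.052.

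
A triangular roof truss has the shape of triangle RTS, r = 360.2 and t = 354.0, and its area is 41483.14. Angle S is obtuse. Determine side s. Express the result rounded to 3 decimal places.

From area = ½·r·t·sin S, we get sin S = 2·area/(r·t) ≈ 0.65066.
Taking the obtuse solution, ∠S ≈ 139.41°.
Law of cosines then gives s ≈ 669.86.

669.862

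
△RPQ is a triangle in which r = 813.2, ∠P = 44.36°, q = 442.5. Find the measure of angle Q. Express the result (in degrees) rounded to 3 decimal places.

By the law of cosines, p² = q² + r² − 2·q·r·cos P = 3.4256e+05, so p ≈ 585.28.
Law of cosines again: cos Q = (r² + p² − q²)/(2·r·p) ≈ 0.84887, so ∠Q ≈ 31.91°.

∠Q ≈ 31.911°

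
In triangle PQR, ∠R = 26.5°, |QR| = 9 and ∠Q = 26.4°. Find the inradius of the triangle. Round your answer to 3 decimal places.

The third angle is ∠P = 180° − ∠Q − ∠R = 127.10°.
Law of sines: |RP| = |QR|·sin Q/sin P ≈ 5.0173.
Law of sines: |PQ| = |QR|·sin R/sin P ≈ 5.0349.
Area = ½·|QR|·|RP|·sin R ≈ 10.074.
Semiperimeter s = (9+5.0173+5.0349)/2 = 9.5261.
Inradius = area/s = 10.074/9.5261 ≈ 1.0575.

r ≈ 1.058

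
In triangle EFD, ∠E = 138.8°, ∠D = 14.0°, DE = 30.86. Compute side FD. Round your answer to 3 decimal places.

44.470

The third angle is ∠F = 180° − ∠D − ∠E = 27.20°.
Law of sines: FD = DE·sin E/sin F ≈ 44.47.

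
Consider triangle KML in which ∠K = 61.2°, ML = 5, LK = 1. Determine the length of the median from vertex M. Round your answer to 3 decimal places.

Law of sines: sin M = LK·sin K/ML ≈ 0.17526.
Since ML ≥ LK, only the acute value applies: ∠M ≈ 10.09°.
Then ∠L = 180° − ∠K − ∠M ≈ 108.71°.
Law of sines gives KM = ML·sin L/sin K ≈ 5.4044.
Median from M: ½√(2·KM² + 2·ML² − LK²) ≈ 5.182.

5.182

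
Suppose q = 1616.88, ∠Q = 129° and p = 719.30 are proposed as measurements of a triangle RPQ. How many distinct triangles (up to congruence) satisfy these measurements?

1

p·sin Q = 719.30·sin(129°) ≈ 559.
Since ∠Q is not acute, a triangle exists only if q > p; here q > p, so there is exactly one triangle.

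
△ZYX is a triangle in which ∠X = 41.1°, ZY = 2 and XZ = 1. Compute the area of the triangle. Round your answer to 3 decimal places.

Law of sines: sin Y = XZ·sin X/ZY ≈ 0.32869.
Since ZY ≥ XZ, only the acute value applies: ∠Y ≈ 19.19°.
Then ∠Z = 180° − ∠X − ∠Y ≈ 119.71°.
Law of sines gives YX = ZY·sin Z/sin X ≈ 2.6424.
Area = ½·ZY·XZ·sin Z ≈ 0.86854.

area ≈ 0.869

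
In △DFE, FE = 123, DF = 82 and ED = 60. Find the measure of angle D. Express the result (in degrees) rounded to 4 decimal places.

By the law of cosines, cos D = (ED² + DF² − FE²) / (2·ED·DF) ≈ -0.48831, so ∠D ≈ 119.23°.

∠D ≈ 119.2298°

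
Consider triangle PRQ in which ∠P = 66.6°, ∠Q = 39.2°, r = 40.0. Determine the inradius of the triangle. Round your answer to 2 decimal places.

9.24

The third angle is ∠R = 180° − ∠Q − ∠P = 74.20°.
Law of sines: p = r·sin P/sin R ≈ 38.152.
Law of sines: q = r·sin Q/sin R ≈ 26.274.
Area = ½·r·p·sin Q ≈ 482.26.
Semiperimeter s = (38.152+40+26.274)/2 = 52.213.
Inradius = area/s = 482.26/52.213 ≈ 9.2364.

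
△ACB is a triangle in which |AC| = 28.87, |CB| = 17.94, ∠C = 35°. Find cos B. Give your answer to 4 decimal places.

cos B ≈ -0.3259

By the law of cosines, |BA|² = |AC|² + |CB|² − 2·|AC|·|CB|·cos C = 306.8, so |BA| ≈ 17.516.
Law of cosines again: cos B = (|CB|² + |BA|² − |AC|²)/(2·|CB|·|BA|) ≈ -0.32593, so ∠B ≈ 109.02°.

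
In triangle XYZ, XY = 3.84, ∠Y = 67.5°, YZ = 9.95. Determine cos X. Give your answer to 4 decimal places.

By the law of cosines, ZX² = XY² + YZ² − 2·XY·YZ·cos Y = 84.505, so ZX ≈ 9.1927.
Law of cosines again: cos X = (ZX² + XY² − YZ²)/(2·ZX·XY) ≈ 0.00351, so ∠X ≈ 89.80°.

0.0035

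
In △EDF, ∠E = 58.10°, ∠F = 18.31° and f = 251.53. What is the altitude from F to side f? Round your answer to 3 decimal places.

660.696

The third angle is ∠D = 180° − ∠F − ∠E = 103.59°.
Law of sines: e = f·sin E/sin F ≈ 679.73.
Law of sines: d = f·sin D/sin F ≈ 778.23.
Area = ½·f·e·sin D ≈ 83092.
The altitude from F has length 2·area/f ≈ 660.7.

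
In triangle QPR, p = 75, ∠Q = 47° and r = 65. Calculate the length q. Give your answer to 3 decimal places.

By the law of cosines, q² = p² + r² − 2·p·r·cos Q = 3200.5, so q ≈ 56.573.

56.573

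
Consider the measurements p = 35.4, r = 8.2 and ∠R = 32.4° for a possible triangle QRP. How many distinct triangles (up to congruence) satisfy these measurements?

0

p·sin R = 35.4·sin(32.4°) ≈ 18.97.
Since r = 8.2 < 18.97 = p sin R, no triangle exists.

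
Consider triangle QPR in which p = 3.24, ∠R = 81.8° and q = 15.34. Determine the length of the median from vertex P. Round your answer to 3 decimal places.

15.194

By the law of cosines, r² = q² + p² − 2·q·p·cos R = 231.64, so r ≈ 15.22.
Median from P: ½√(2·r² + 2·q² − p²) ≈ 15.194.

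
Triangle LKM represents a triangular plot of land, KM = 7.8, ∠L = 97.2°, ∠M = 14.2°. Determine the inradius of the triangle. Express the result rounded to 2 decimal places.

0.82

The third angle is ∠K = 180° − ∠M − ∠L = 68.60°.
Law of sines: ML = KM·sin K/sin L ≈ 7.32.
Law of sines: LK = KM·sin M/sin L ≈ 1.9286.
Area = ½·KM·ML·sin M ≈ 7.003.
Semiperimeter s = (7.8+7.32+1.9286)/2 = 8.5243.
Inradius = area/s = 7.003/8.5243 ≈ 0.82153.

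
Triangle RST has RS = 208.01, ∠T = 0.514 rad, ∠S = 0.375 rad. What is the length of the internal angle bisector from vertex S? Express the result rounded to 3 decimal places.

The third angle is ∠R = π − ∠S − ∠T = 2.253 rad.
Law of sines: ST = RS·sin R/sin T ≈ 328.49.
Law of sines: TR = RS·sin S/sin T ≈ 154.96.
The bisector from S has length 2·RS·ST·cos(∠S/2)/(RS+ST) ≈ 250.26.

250.258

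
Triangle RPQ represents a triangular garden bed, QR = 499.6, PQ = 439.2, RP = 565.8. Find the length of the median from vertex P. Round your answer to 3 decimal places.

440.583

Median from P: ½√(2·RP² + 2·PQ² − QR²) ≈ 440.58.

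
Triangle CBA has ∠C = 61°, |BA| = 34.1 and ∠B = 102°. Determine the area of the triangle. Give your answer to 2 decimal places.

The third angle is ∠A = 180° − ∠C − ∠B = 17.00°.
Law of sines: |AC| = |BA|·sin B/sin C ≈ 38.136.
Law of sines: |CB| = |BA|·sin A/sin C ≈ 11.399.
Area = ½·|BA|·|AC|·sin A ≈ 190.11.

190.11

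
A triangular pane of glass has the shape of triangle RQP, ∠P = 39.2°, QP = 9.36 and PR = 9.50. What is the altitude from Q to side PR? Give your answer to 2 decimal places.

By the law of cosines, RQ² = QP² + PR² − 2·QP·PR·cos P = 40.043, so RQ ≈ 6.328.
Area = ½·QP·PR·sin P ≈ 28.1.
The altitude from Q has length 2·area/PR ≈ 5.9158.

h_Q ≈ 5.92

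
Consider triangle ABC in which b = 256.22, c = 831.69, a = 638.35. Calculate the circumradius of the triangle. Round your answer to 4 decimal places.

By the law of cosines, cos A = (b² + c² − a²) / (2·b·c) ≈ 0.82091, so ∠A ≈ 34.82°.
Circumradius = a/(2 sin A) ≈ 558.92.

558.9243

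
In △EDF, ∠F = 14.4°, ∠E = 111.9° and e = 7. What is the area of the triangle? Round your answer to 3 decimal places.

5.292

The third angle is ∠D = 180° − ∠F − ∠E = 53.70°.
Law of sines: d = e·sin D/sin E ≈ 6.0803.
Law of sines: f = e·sin F/sin E ≈ 1.8762.
Area = ½·e·d·sin F ≈ 5.2924.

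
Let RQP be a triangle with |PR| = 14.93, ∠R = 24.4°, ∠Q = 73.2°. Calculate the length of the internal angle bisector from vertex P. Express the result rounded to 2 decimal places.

6.77

The third angle is ∠P = 180° − ∠R − ∠Q = 82.40°.
Law of sines: |QP| = |PR|·sin R/sin Q ≈ 6.4426.
Law of sines: |RQ| = |PR|·sin P/sin Q ≈ 15.459.
The bisector from P has length 2·|QP|·|PR|·cos(∠P/2)/(|QP|+|PR|) ≈ 6.7725.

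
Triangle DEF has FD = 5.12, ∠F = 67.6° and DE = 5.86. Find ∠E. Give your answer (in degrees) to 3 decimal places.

53.881

Law of sines: sin E = FD·sin F/DE ≈ 0.80779.
Since DE ≥ FD, only the acute value applies: ∠E ≈ 53.88°.
Then ∠D = 180° − ∠F − ∠E ≈ 58.52°.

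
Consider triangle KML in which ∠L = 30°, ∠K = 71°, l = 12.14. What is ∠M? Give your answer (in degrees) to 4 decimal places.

∠M ≈ 79.0000°

The third angle is ∠M = 180° − ∠L − ∠K = 79.00°.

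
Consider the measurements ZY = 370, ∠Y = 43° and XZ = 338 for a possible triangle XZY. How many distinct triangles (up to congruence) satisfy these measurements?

2

ZY·sin Y = 370·sin(43°) ≈ 252.3.
Since ZY sin Y < XZ < ZY (252.3 < 338 < 370), two triangles exist.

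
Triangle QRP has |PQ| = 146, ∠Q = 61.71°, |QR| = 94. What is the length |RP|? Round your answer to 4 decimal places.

130.9330

By the law of cosines, |RP|² = |PQ|² + |QR|² − 2·|PQ|·|QR|·cos Q = 17143, so |RP| ≈ 130.93.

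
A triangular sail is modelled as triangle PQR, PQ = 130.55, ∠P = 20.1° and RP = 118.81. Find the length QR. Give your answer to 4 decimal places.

45.0245

By the law of cosines, QR² = RP² + PQ² − 2·RP·PQ·cos P = 2027.2, so QR ≈ 45.024.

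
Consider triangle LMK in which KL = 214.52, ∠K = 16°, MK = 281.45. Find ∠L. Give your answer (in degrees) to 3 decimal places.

∠L ≈ 125.837°

By the law of cosines, LM² = MK² + KL² − 2·MK·KL·cos K = 9157.4, so LM ≈ 95.694.
Law of cosines again: cos L = (KL² + LM² − MK²)/(2·KL·LM) ≈ -0.58548, so ∠L ≈ 125.84°.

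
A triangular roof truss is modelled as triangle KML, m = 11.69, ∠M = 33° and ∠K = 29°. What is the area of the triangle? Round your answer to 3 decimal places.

area ≈ 53.703

The third angle is ∠L = 180° − ∠K − ∠M = 118.00°.
Law of sines: k = m·sin K/sin M ≈ 10.406.
Law of sines: l = m·sin L/sin M ≈ 18.951.
Area = ½·m·k·sin L ≈ 53.703.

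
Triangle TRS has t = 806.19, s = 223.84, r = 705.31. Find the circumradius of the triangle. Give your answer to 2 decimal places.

By the law of cosines, cos T = (r² + s² − t²) / (2·r·s) ≈ -0.32423, so ∠T ≈ 108.92°.
Circumradius = t/(2 sin T) ≈ 426.11.

426.11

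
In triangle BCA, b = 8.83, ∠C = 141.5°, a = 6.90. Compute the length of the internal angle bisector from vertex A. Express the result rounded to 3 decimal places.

t_A ≈ 10.960

By the law of cosines, c² = a² + b² − 2·a·b·cos C = 220.94, so c ≈ 14.864.
Law of cosines again: cos A = (b² + c² − a²)/(2·b·c) ≈ 0.95734, so ∠A ≈ 16.80°.
The bisector from A has length 2·b·c·cos(∠A/2)/(b+c) ≈ 10.96.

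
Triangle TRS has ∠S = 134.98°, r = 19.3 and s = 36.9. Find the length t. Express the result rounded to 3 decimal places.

20.639

Law of sines: sin R = r·sin S/s ≈ 0.36997.
Since s ≥ r, only the acute value applies: ∠R ≈ 21.71°.
Then ∠T = 180° − ∠S − ∠R ≈ 23.31°.
Law of sines gives t = s·sin T/sin S ≈ 20.639.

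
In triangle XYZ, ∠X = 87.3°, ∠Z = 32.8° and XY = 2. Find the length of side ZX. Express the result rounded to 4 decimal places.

The third angle is ∠Y = 180° − ∠Z − ∠X = 59.90°.
Law of sines: ZX = XY·sin Y/sin Z ≈ 3.1942.

3.1942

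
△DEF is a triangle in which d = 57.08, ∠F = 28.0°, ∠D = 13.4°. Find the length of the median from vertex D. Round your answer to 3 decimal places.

The third angle is ∠E = 180° − ∠F − ∠D = 138.60°.
Law of sines: e = d·sin E/sin D ≈ 162.88.
Law of sines: f = d·sin F/sin D ≈ 115.63.
Median from D: ½√(2·e² + 2·f² − d²) ≈ 138.33.

m_D ≈ 138.334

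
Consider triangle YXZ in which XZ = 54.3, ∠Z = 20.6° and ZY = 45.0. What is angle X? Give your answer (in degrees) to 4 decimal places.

By the law of cosines, YX² = XZ² + ZY² − 2·XZ·ZY·cos Z = 398.97, so YX ≈ 19.974.
Law of cosines again: cos X = (YX² + XZ² − ZY²)/(2·YX·XZ) ≈ 0.60965, so ∠X ≈ 52.44°.

∠X ≈ 52.4355°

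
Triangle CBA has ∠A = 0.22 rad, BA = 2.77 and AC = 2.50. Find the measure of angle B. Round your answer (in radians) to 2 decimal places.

1.03

By the law of cosines, CB² = BA² + AC² − 2·BA·AC·cos A = 0.40672, so CB ≈ 0.63775.
Law of cosines again: cos B = (CB² + BA² − AC²)/(2·CB·BA) ≈ 0.51785, so ∠B ≈ 1.026 rad.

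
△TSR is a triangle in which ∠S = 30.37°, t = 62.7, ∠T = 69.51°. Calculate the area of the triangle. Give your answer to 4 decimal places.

1045.1814

The third angle is ∠R = 180° − ∠T − ∠S = 80.12°.
Law of sines: s = t·sin S/sin T ≈ 33.841.
Law of sines: r = t·sin R/sin T ≈ 65.942.
Area = ½·t·s·sin R ≈ 1045.2.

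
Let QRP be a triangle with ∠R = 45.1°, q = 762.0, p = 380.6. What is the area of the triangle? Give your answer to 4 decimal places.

Area = ½·p·q·sin R ≈ 1.0272e+05.

area ≈ 102715.3682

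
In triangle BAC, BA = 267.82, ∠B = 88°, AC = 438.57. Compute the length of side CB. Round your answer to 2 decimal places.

Law of sines: sin C = BA·sin B/AC ≈ 0.61029.
Since AC ≥ BA, only the acute value applies: ∠C ≈ 37.61°.
Then ∠A = 180° − ∠B − ∠C ≈ 54.39°.
Law of sines gives CB = AC·sin A/sin B ≈ 356.77.

356.77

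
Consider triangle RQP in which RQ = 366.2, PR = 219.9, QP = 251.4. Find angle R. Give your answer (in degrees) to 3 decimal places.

By the law of cosines, cos R = (PR² + RQ² − QP²) / (2·PR·RQ) ≈ 0.74047, so ∠R ≈ 42.23°.

∠R ≈ 42.228°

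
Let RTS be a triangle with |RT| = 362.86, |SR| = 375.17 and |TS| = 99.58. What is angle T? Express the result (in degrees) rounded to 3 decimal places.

By the law of cosines, cos T = (|RT|² + |TS|² − |SR|²) / (2·|RT|·|TS|) ≈ 0.01150, so ∠T ≈ 89.34°.

89.341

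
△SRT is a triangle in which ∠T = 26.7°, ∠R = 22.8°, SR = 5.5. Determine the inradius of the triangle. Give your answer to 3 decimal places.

r ≈ 1.015

The third angle is ∠S = 180° − ∠R − ∠T = 130.50°.
Law of sines: RT = SR·sin S/sin T ≈ 9.3079.
Law of sines: TS = SR·sin R/sin T ≈ 4.7435.
Area = ½·SR·RT·sin R ≈ 9.9192.
Semiperimeter s = (9.3079+4.7435+5.5)/2 = 9.7757.
Inradius = area/s = 9.9192/9.7757 ≈ 1.0147.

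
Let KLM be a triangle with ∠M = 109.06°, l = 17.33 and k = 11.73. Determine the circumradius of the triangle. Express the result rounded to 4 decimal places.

12.6374

By the law of cosines, m² = k² + l² − 2·k·l·cos M = 570.69, so m ≈ 23.889.
Area = ½·k·l·sin M ≈ 96.068.
Circumradius = m/(2 sin M) ≈ 12.637.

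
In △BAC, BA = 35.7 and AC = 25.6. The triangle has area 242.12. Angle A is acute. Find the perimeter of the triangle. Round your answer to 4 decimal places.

From area = ½·BA·AC·sin A, we get sin A = 2·area/(BA·AC) ≈ 0.52985.
Taking the acute solution, ∠A ≈ 32.00°.
Law of cosines then gives CB ≈ 19.485.
Perimeter = 25.6 + 19.485 + 35.7 = 80.785.

perimeter ≈ 80.7852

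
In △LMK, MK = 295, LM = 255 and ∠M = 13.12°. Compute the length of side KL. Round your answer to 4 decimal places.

By the law of cosines, KL² = LM² + MK² − 2·LM·MK·cos M = 5527.2, so KL ≈ 74.345.

74.3453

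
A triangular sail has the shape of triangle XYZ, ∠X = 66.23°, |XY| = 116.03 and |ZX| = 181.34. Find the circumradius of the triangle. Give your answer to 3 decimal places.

By the law of cosines, |YZ|² = |ZX|² + |XY|² − 2·|ZX|·|XY|·cos X = 29385, so |YZ| ≈ 171.42.
Area = ½·|ZX|·|XY|·sin X ≈ 9628.
Circumradius = |YZ|/(2 sin X) ≈ 93.656.

R ≈ 93.656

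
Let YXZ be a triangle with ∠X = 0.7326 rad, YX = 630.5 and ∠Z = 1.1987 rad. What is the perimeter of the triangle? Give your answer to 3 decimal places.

The third angle is ∠Y = π − ∠X − ∠Z = 1.2103 rad.
Law of sines: XZ = YX·sin Y/sin Z ≈ 633.31.
Law of sines: ZY = YX·sin X/sin Z ≈ 452.66.
Semiperimeter s = (633.31+452.66+630.5)/2 = 858.23.
Perimeter = 633.31 + 452.66 + 630.5 = 1716.5.

perimeter ≈ 1716.468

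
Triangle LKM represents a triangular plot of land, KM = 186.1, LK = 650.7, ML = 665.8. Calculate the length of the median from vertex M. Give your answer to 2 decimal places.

Median from M: ½√(2·KM² + 2·ML² − LK²) ≈ 364.84.

m_M ≈ 364.84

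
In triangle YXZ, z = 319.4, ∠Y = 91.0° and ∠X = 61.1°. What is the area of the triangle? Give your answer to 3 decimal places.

area ≈ 95418.265

The third angle is ∠Z = 180° − ∠Y − ∠X = 27.90°.
Law of sines: y = z·sin Y/sin Z ≈ 682.48.
Law of sines: x = z·sin X/sin Z ≈ 597.58.
Area = ½·z·y·sin X ≈ 95418.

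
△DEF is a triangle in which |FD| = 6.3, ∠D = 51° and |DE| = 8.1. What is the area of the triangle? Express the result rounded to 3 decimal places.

area ≈ 19.829

Area = ½·|FD|·|DE|·sin D ≈ 19.829.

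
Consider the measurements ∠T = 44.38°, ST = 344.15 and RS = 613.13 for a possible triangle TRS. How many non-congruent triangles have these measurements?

ST·sin T = 344.15·sin(44.38°) ≈ 240.7.
Since RS ≥ ST, exactly one triangle exists.

1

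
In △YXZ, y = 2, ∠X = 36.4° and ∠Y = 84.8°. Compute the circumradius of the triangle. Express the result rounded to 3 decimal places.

The third angle is ∠Z = 180° − ∠Y − ∠X = 58.80°.
Law of sines: x = y·sin X/sin Y ≈ 1.1917.
Law of sines: z = y·sin Z/sin Y ≈ 1.7178.
Circumradius = y/(2 sin Y) ≈ 1.0041.

1.004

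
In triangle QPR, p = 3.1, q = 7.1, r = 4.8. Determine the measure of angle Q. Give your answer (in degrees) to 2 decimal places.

By the law of cosines, cos Q = (p² + r² − q²) / (2·p·r) ≈ -0.59677, so ∠Q ≈ 126.64°.

126.64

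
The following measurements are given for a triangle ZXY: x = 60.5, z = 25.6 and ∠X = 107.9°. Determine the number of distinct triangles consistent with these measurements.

1

z·sin X = 25.6·sin(107.9°) ≈ 24.36.
Since ∠X is not acute, a triangle exists only if x > z; here x > z, so there is exactly one triangle.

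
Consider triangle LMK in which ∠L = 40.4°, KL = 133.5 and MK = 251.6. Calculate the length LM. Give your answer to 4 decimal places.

Law of sines: sin M = KL·sin L/MK ≈ 0.34390.
Since MK ≥ KL, only the acute value applies: ∠M ≈ 20.11°.
Then ∠K = 180° − ∠L − ∠M ≈ 119.49°.
Law of sines gives LM = MK·sin K/sin L ≈ 337.92.

337.9198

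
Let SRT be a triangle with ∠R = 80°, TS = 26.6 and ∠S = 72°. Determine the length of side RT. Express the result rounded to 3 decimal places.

25.688

The third angle is ∠T = 180° − ∠S − ∠R = 28.00°.
Law of sines: RT = TS·sin S/sin R ≈ 25.688.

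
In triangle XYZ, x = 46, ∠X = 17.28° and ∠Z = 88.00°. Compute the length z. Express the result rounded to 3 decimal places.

154.766

The third angle is ∠Y = 180° − ∠Z − ∠X = 74.72°.
Law of sines: z = x·sin Z/sin X ≈ 154.77.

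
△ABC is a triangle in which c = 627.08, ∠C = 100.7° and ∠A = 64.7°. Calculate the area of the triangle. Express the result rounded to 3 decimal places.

The third angle is ∠B = 180° − ∠C − ∠A = 14.60°.
Law of sines: a = c·sin A/sin C ≈ 576.96.
Law of sines: b = c·sin B/sin C ≈ 160.86.
Area = ½·c·a·sin B ≈ 45600.

area ≈ 45599.663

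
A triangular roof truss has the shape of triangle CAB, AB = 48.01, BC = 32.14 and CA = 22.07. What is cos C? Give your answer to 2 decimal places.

cos C ≈ -0.55

By the law of cosines, cos C = (BC² + CA² − AB²) / (2·BC·CA) ≈ -0.55327, so ∠C ≈ 123.59°.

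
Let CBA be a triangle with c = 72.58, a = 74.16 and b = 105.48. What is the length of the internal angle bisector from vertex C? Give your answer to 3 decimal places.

80.904

By the law of cosines, cos C = (b² + a² − c²) / (2·b·a) ≈ 0.72598, so ∠C ≈ 43.45°.
The bisector from C has length 2·b·a·cos(∠C/2)/(b+a) ≈ 80.904.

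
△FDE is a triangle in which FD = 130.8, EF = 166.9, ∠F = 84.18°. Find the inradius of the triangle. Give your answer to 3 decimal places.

43.520

By the law of cosines, DE² = EF² + FD² − 2·EF·FD·cos F = 40537, so DE ≈ 201.34.
Area = ½·EF·FD·sin F ≈ 10859.
Semiperimeter s = (201.34+166.9+130.8)/2 = 249.52.
Inradius = area/s = 10859/249.52 ≈ 43.52.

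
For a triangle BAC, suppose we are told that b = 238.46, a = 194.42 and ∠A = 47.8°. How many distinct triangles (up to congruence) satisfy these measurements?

b·sin A = 238.46·sin(47.8°) ≈ 176.7.
Since b sin A < a < b (176.7 < 194.42 < 238.46), two triangles exist.

2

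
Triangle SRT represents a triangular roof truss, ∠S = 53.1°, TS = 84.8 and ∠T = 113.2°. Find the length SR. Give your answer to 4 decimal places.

329.0968

The third angle is ∠R = 180° − ∠T − ∠S = 13.70°.
Law of sines: SR = TS·sin T/sin R ≈ 329.1.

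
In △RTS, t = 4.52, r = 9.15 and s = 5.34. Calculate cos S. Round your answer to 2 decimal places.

By the law of cosines, cos S = (r² + t² − s²) / (2·r·t) ≈ 0.91442, so ∠S ≈ 0.417 rad.

cos S ≈ 0.91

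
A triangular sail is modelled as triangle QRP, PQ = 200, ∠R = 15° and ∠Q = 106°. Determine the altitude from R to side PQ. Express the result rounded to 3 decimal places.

The third angle is ∠P = 180° − ∠Q − ∠R = 59.00°.
Law of sines: RP = PQ·sin Q/sin R ≈ 742.81.
Law of sines: QR = PQ·sin P/sin R ≈ 662.37.
Area = ½·PQ·RP·sin P ≈ 63671.
The altitude from R has length 2·area/PQ ≈ 636.71.

636.709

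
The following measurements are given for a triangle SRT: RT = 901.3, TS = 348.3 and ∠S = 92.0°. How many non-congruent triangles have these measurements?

1

TS·sin S = 348.3·sin(92.0°) ≈ 348.1.
Since ∠S is not acute, a triangle exists only if RT > TS; here RT > TS, so there is exactly one triangle.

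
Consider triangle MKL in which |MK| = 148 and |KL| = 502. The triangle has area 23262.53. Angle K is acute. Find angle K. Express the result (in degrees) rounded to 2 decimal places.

∠K ≈ 38.77°

From area = ½·|MK|·|KL|·sin K, we get sin K = 2·area/(|MK|·|KL|) ≈ 0.62621.
Taking the acute solution, ∠K ≈ 38.77°.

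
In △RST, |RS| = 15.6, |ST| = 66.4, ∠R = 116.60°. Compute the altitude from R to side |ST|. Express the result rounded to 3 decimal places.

h_R ≈ 12.170

Law of sines: sin T = |RS|·sin R/|ST| ≈ 0.21007.
Since |ST| ≥ |RS|, only the acute value applies: ∠T ≈ 12.13°.
Then ∠S = 180° − ∠R − ∠T ≈ 51.27°.
Law of sines gives |TR| = |ST|·sin S/sin R ≈ 57.933.
Area = ½·|ST|·|RS|·sin S ≈ 404.05.
The altitude from R has length 2·area/|ST| ≈ 12.17.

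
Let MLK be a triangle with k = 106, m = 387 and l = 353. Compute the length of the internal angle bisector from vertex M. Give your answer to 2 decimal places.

104.01

By the law of cosines, cos M = (l² + k² − m²) / (2·l·k) ≈ -0.18606, so ∠M ≈ 100.72°.
The bisector from M has length 2·l·k·cos(∠M/2)/(l+k) ≈ 104.01.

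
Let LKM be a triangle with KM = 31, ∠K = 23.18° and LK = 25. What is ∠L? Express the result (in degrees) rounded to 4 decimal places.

By the law of cosines, ML² = LK² + KM² − 2·LK·KM·cos K = 161.13, so ML ≈ 12.694.
Law of cosines again: cos L = (ML² + LK² − KM²)/(2·ML·LK) ≈ -0.27553, so ∠L ≈ 105.99°.

∠L ≈ 105.9936°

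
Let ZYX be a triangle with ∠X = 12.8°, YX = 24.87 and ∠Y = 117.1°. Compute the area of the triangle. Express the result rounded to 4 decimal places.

area ≈ 79.5052

The third angle is ∠Z = 180° − ∠Y − ∠X = 50.10°.
Law of sines: XZ = YX·sin Y/sin Z ≈ 28.859.
Law of sines: ZY = YX·sin X/sin Z ≈ 7.1822.
Area = ½·YX·XZ·sin X ≈ 79.505.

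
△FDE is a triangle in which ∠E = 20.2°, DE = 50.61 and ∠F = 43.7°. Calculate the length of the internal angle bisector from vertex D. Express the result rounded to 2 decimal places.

t_D ≈ 17.85

The third angle is ∠D = 180° − ∠E − ∠F = 116.10°.
Law of sines: EF = DE·sin D/sin F ≈ 65.784.
Law of sines: FD = DE·sin E/sin F ≈ 25.295.
The bisector from D has length 2·FD·DE·cos(∠D/2)/(FD+DE) ≈ 17.85.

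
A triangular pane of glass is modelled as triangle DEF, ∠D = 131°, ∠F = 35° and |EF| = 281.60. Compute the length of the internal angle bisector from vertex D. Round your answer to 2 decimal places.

The third angle is ∠E = 180° − ∠F − ∠D = 14.00°.
Law of sines: |FD| = |EF|·sin E/sin D ≈ 90.267.
Law of sines: |DE| = |EF|·sin F/sin D ≈ 214.01.
The bisector from D has length 2·|FD|·|DE|·cos(∠D/2)/(|FD|+|DE|) ≈ 52.657.

52.66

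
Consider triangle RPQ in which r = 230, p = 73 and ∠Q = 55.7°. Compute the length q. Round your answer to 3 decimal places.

By the law of cosines, q² = r² + p² − 2·r·p·cos Q = 39306, so q ≈ 198.26.

198.257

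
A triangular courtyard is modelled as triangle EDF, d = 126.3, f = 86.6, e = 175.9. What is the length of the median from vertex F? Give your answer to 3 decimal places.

m_F ≈ 146.872

Median from F: ½√(2·e² + 2·d² − f²) ≈ 146.87.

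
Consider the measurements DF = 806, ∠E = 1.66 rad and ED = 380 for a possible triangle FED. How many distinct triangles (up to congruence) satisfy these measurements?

ED·sin E = 380·sin(1.66 rad) ≈ 378.5.
Since ∠E is not acute, a triangle exists only if DF > ED; here DF > ED, so there is exactly one triangle.

1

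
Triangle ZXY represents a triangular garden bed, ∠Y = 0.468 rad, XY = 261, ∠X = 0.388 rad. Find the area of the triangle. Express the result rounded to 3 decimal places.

area ≈ 7697.123

The third angle is ∠Z = π − ∠X − ∠Y = 2.286 rad.
Law of sines: YZ = XY·sin X/sin Z ≈ 130.75.
Law of sines: ZX = XY·sin Y/sin Z ≈ 155.9.
Area = ½·XY·YZ·sin Y ≈ 7697.1.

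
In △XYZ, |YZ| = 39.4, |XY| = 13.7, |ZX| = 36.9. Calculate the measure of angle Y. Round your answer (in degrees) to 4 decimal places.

By the law of cosines, cos Y = (|XY|² + |YZ|² − |ZX|²) / (2·|XY|·|YZ|) ≈ 0.35055, so ∠Y ≈ 69.48°.

∠Y ≈ 69.4790°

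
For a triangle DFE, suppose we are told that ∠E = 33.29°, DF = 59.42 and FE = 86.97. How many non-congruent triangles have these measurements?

2

FE·sin E = 86.97·sin(33.29°) ≈ 47.74.
Since FE sin E < DF < FE (47.74 < 59.42 < 86.97), two triangles exist.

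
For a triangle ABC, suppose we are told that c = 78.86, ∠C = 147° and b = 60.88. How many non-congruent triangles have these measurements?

1

b·sin C = 60.88·sin(147°) ≈ 33.16.
Since ∠C is not acute, a triangle exists only if c > b; here c > b, so there is exactly one triangle.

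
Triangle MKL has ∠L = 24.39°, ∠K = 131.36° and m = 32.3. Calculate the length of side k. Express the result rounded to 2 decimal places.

The third angle is ∠M = 180° − ∠K − ∠L = 24.25°.
Law of sines: k = m·sin K/sin M ≈ 59.027.

59.03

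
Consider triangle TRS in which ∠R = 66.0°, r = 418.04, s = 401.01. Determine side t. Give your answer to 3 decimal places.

Law of sines: sin S = s·sin R/r ≈ 0.87633.
Since r ≥ s, only the acute value applies: ∠S ≈ 61.20°.
Then ∠T = 180° − ∠R − ∠S ≈ 52.80°.
Law of sines gives t = r·sin T/sin R ≈ 364.48.

364.480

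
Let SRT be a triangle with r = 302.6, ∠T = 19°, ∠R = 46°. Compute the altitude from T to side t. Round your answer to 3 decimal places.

The third angle is ∠S = 180° − ∠R − ∠T = 115.00°.
Law of sines: s = r·sin S/sin R ≈ 381.25.
Law of sines: t = r·sin T/sin R ≈ 136.95.
Area = ½·r·s·sin T ≈ 18780.
The altitude from T has length 2·area/t ≈ 274.25.

h_T ≈ 274.249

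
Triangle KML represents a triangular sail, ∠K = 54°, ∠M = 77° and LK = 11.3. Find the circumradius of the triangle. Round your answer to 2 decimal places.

The third angle is ∠L = 180° − ∠K − ∠M = 49.00°.
Law of sines: ML = LK·sin K/sin M ≈ 9.3824.
Law of sines: KM = LK·sin L/sin M ≈ 8.7525.
Circumradius = LK/(2 sin M) ≈ 5.7986.

R ≈ 5.80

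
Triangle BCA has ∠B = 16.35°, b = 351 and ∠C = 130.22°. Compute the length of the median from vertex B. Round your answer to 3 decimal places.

The third angle is ∠A = 180° − ∠B − ∠C = 33.43°.
Law of sines: c = b·sin C/sin B ≈ 952.08.
Law of sines: a = b·sin A/sin B ≈ 686.92.
Median from B: ½√(2·c² + 2·a² − b²) ≈ 811.39.

811.392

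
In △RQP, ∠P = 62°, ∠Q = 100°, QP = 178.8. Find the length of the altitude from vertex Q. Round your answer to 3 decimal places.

h_Q ≈ 157.871

The third angle is ∠R = 180° − ∠Q − ∠P = 18.00°.
Law of sines: PR = QP·sin Q/sin R ≈ 569.82.
Law of sines: RQ = QP·sin P/sin R ≈ 510.88.
Area = ½·QP·PR·sin P ≈ 44979.
The altitude from Q has length 2·area/PR ≈ 157.87.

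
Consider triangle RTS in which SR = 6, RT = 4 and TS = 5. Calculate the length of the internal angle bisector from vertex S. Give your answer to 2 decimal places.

5.10

By the law of cosines, cos S = (TS² + SR² − RT²) / (2·TS·SR) ≈ 0.75000, so ∠S ≈ 41.41°.
The bisector from S has length 2·TS·SR·cos(∠S/2)/(TS+SR) ≈ 5.1023.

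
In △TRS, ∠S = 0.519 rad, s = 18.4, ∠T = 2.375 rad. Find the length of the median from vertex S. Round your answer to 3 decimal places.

The third angle is ∠R = π − ∠S − ∠T = 0.248 rad.
Law of sines: t = s·sin T/sin S ≈ 25.733.
Law of sines: r = s·sin R/sin S ≈ 9.0911.
Median from S: ½√(2·t² + 2·r² − s²) ≈ 16.964.

m_S ≈ 16.964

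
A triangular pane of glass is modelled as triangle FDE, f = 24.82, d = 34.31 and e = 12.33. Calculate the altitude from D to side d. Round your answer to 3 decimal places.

Semiperimeter s = (24.82 + 34.31 + 12.33)/2 = 35.73.
Heron's formula: area = √(35.73·10.91·1.42·23.4) ≈ 113.81.
The altitude from D has length 2·area/d ≈ 6.6342.

6.634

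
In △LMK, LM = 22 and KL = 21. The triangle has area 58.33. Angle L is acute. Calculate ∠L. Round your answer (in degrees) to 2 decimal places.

∠L ≈ 14.63°

From area = ½·KL·LM·sin L, we get sin L = 2·area/(KL·LM) ≈ 0.25251.
Taking the acute solution, ∠L ≈ 14.63°.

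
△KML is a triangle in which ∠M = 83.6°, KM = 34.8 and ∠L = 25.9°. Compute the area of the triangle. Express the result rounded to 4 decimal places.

The third angle is ∠K = 180° − ∠M − ∠L = 70.50°.
Law of sines: ML = KM·sin K/sin L ≈ 75.1.
Law of sines: LK = KM·sin M/sin L ≈ 79.173.
Area = ½·KM·ML·sin M ≈ 1298.6.

area ≈ 1298.6006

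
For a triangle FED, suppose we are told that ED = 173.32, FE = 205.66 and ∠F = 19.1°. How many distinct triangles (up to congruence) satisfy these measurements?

2

FE·sin F = 205.66·sin(19.1°) ≈ 67.3.
Since FE sin F < ED < FE (67.3 < 173.32 < 205.66), two triangles exist.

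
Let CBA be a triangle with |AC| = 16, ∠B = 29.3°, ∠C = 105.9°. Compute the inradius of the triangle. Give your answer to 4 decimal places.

r ≈ 5.0297

The third angle is ∠A = 180° − ∠C − ∠B = 44.80°.
Law of sines: |BA| = |AC|·sin C/sin B ≈ 31.443.
Law of sines: |CB| = |AC|·sin A/sin B ≈ 23.037.
Area = ½·|AC|·|BA|·sin A ≈ 177.25.
Semiperimeter s = (31.443+16+23.037)/2 = 35.24.
Inradius = area/s = 177.25/35.24 ≈ 5.0297.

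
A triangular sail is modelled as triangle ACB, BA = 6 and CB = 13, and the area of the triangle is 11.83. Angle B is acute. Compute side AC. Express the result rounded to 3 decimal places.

From area = ½·CB·BA·sin B, we get sin B = 2·area/(CB·BA) ≈ 0.30333.
Taking the acute solution, ∠B ≈ 17.66°.
Law of cosines then gives AC ≈ 7.5067.

7.507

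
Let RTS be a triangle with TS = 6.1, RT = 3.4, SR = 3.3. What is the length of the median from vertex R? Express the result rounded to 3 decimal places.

1.387

Median from R: ½√(2·SR² + 2·RT² − TS²) ≈ 1.3865.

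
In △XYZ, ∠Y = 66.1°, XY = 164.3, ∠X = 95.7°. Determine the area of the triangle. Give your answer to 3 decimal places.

The third angle is ∠Z = 180° − ∠X − ∠Y = 18.20°.
Law of sines: YZ = XY·sin X/sin Z ≈ 523.44.
Law of sines: ZX = XY·sin Y/sin Z ≈ 480.93.
Area = ½·XY·YZ·sin Y ≈ 39313.

39313.234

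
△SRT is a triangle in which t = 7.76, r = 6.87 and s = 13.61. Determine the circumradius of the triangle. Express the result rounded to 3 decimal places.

9.954

By the law of cosines, cos S = (r² + t² − s²) / (2·r·t) ≈ -0.72984, so ∠S ≈ 136.87°.
Circumradius = s/(2 sin S) ≈ 9.9544.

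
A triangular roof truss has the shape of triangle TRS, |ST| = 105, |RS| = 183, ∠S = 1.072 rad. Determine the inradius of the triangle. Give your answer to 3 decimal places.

By the law of cosines, |TR|² = |RS|² + |ST|² − 2·|RS|·|ST|·cos S = 26130, so |TR| ≈ 161.65.
Area = ½·|RS|·|ST|·sin S ≈ 8436.9.
Semiperimeter s = (183+105+161.65)/2 = 224.82.
Inradius = area/s = 8436.9/224.82 ≈ 37.527.

37.527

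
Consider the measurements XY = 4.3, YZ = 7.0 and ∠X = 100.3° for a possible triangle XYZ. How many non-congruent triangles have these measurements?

1

XY·sin X = 4.3·sin(100.3°) ≈ 4.231.
Since ∠X is not acute, a triangle exists only if YZ > XY; here YZ > XY, so there is exactly one triangle.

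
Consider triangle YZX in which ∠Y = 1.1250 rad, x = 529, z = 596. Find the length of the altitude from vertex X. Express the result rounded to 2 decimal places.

By the law of cosines, y² = z² + x² − 2·z·x·cos Y = 3.6317e+05, so y ≈ 602.64.
Area = ½·z·x·sin Y ≈ 1.4224e+05.
The altitude from X has length 2·area/x ≈ 537.75.

h_X ≈ 537.75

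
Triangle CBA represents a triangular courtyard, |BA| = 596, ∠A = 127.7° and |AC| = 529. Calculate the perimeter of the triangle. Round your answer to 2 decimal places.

2135.28

By the law of cosines, |CB|² = |BA|² + |AC|² − 2·|BA|·|AC|·cos A = 1.0207e+06, so |CB| ≈ 1010.3.
Semiperimeter s = (596+529+1010.3)/2 = 1067.6.
Perimeter = 596 + 529 + 1010.3 = 2135.3.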